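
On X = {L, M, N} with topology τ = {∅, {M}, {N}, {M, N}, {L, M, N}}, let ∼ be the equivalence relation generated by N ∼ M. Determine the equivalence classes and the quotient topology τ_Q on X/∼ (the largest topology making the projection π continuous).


X/∼ = {[L], [M=N]}; |τ_Q| = 3.

Equivalence classes: [L], [M=N].
Quotient map π: X → X/∼ sends L ↦ [L], M ↦ [M=N], N ↦ [M=N].
For each subset V ⊆ X/∼, compute π^{-1}(V) ⊆ X and check whether π^{-1}(V) ∈ τ. V is open in τ_Q iff π^{-1}(V) ∈ τ.
  V = {}: π^{-1}(V) = ∅ ∈ τ ✓.
  V = {[L]}: π^{-1}(V) = {L} ∉ τ ✗.
  V = {[M=N]}: π^{-1}(V) = {M, N} ∈ τ ✓.
  V = {[L], [M=N]}: π^{-1}(V) = {L, M, N} ∈ τ ✓.
Open sets in the quotient: τ_Q = {{}, {[M=N]}, {[L], [M=N]}} (3 elements).


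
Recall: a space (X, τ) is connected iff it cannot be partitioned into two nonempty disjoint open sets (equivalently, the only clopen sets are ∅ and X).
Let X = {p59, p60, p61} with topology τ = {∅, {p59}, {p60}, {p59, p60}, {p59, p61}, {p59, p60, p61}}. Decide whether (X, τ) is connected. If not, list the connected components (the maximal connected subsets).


(X, τ) is disconnected; components = [{p60}, {p59, p61}].

Find clopen sets (U ∈ τ with X ∖ U ∈ τ):
  U = ∅, X ∖ U = {p59, p60, p61} — both open, so U is clopen.
  U = {p60}, X ∖ U = {p59, p61} — both open, so U is clopen.
  U = {p59, p61}, X ∖ U = {p60} — both open, so U is clopen.
  U = {p59, p60, p61}, X ∖ U = ∅ — both open, so U is clopen.
Nontrivial clopen(s) exist: e.g. {p59, p61}. So (X, τ) is disconnected.
Compute connected components by grouping points that agree on all clopens:
  component: {p60}
  component: {p59, p61}


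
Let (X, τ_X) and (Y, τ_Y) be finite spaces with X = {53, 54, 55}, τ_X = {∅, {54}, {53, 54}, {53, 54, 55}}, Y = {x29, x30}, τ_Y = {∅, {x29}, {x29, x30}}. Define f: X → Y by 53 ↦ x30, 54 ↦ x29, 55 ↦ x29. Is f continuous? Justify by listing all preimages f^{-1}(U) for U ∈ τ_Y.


f is NOT continuous.

Compute f^{-1}(U) for each U ∈ τ_Y:
  U = ∅: f^{-1}(U) = ∅ ∈ τ_X ✓.
  U = {x29}: f^{-1}(U) = {54, 55} ∉ τ_X ✗.
  U = {x29, x30}: f^{-1}(U) = {53, 54, 55} ∈ τ_X ✓.
Found U = {x29} with f^{-1}(U) = {54, 55} not in τ_X. Therefore f is NOT continuous.


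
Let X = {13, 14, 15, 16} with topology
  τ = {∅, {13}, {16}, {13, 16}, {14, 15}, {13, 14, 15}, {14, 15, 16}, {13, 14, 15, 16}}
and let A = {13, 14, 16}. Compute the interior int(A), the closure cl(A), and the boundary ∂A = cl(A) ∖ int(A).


int(A) = {13, 16}, cl(A) = {13, 14, 15, 16}, ∂A = {14, 15}.

Closed sets in (X, τ) are complements of opens:
  closed(X, τ) = {∅, {13}, {16}, {13, 16}, {14, 15}, {13, 14, 15}, {14, 15, 16}, {13, 14, 15, 16}}.
int(A) = ⋃ {U ∈ τ : U ⊆ A}. Opens contained in A: ∅, {13}, {16}, {13, 16}.
Taking the union of these: int(A) = {13, 16}.
cl(A) = ⋂ {C closed : A ⊆ C}. Closed sets containing A: {13, 14, 15, 16}.
Intersecting these: cl(A) = {13, 14, 15, 16}.
∂A = cl(A) ∖ int(A) = {13, 14, 15, 16} ∖ {13, 16} = {14, 15}.


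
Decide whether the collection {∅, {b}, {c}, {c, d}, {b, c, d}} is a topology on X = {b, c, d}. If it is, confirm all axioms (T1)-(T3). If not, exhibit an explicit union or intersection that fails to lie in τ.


τ is NOT a topology on X.

Axiom (T1): ∅ ∈ τ? Yes; X ∈ τ? Yes.
Axiom (T2/T3): check pairwise unions and intersections of members of τ.
Counterexample for (T2): {b} ∪ {c} = {b, c} ∉ τ. Therefore τ is NOT a topology.


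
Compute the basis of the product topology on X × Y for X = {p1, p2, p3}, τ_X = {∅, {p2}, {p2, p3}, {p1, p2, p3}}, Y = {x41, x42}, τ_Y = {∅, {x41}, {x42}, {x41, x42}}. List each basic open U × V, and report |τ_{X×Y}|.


Basis B = {∅ × ∅, {p2} × {x41}, {p2} × {x42}, {p2} × {x41, x42}, {p2, p3} × {x41}, {p2, p3} × {x42}, {p1, p2, p3} × {x41}, {p1, p2, p3} × {x42}, {p2, p3} × {x41, x42}, {p1, p2, p3} × {x41, x42}}; |τ_{X×Y}| = 16.

Enumerate products U × V with U ∈ τ_X, V ∈ τ_Y (deduplicated):
  ∅ × ∅ = {} (∅)
  {p2} × {x41} = {(p2,x41)}
  {p2} × {x42} = {(p2,x42)}
  {p2} × {x41, x42} = {(p2,x41), (p2,x42)}
  {p2, p3} × {x41} = {(p2,x41), (p3,x41)}
  {p2, p3} × {x42} = {(p2,x42), (p3,x42)}
  {p1, p2, p3} × {x41} = {(p1,x41), (p2,x41), (p3,x41)}
  {p1, p2, p3} × {x42} = {(p1,x42), (p2,x42), (p3,x42)}
  {p2, p3} × {x41, x42} = {(p2,x41), (p2,x42), (p3,x41), (p3,x42)}
  {p1, p2, p3} × {x41, x42} = {(p1,x41), (p1,x42), (p2,x41), (p2,x42), (p3,x41), (p3,x42)}
These 10 distinct sets form the basis B.
Close under arbitrary unions to get τ_{X×Y}; counting gives |τ_{X×Y}| = 16.


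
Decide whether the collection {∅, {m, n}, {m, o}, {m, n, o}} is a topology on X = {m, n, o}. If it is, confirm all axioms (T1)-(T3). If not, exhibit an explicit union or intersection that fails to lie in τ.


τ is NOT a topology on X.

Axiom (T1): ∅ ∈ τ? Yes; X ∈ τ? Yes.
Axiom (T2/T3): check pairwise unions and intersections of members of τ.
Counterexample for (T3): {m, n} ∩ {m, o} = {m} ∉ τ. Therefore τ is NOT a topology.


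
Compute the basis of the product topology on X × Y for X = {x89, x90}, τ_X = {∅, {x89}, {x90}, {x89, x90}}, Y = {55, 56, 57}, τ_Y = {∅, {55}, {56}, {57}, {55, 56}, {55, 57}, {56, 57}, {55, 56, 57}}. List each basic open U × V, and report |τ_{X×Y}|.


Basis B = {∅ × ∅, {x89} × {55}, {x89} × {56}, {x89} × {57}, {x90} × {55}, {x90} × {56}, {x90} × {57}, {x89} × {55, 56}, {x89} × {55, 57}, {x89, x90} × {55}, {x89} × {56, 57}, {x89, x90} × {56}, {x89, x90} × {57}, {x90} × {55, 56}, {x90} × {55, 57}, {x90} × {56, 57}, {x89} × {55, 56, 57}, {x90} × {55, 56, 57}, {x89, x90} × {55, 56}, {x89, x90} × {55, 57}, {x89, x90} × {56, 57}, {x89, x90} × {55, 56, 57}}; |τ_{X×Y}| = 64.

Enumerate products U × V with U ∈ τ_X, V ∈ τ_Y (deduplicated):
  ∅ × ∅ = {} (∅)
  {x89} × {55} = {(x89,55)}
  {x89} × {56} = {(x89,56)}
  {x89} × {57} = {(x89,57)}
  {x90} × {55} = {(x90,55)}
  {x90} × {56} = {(x90,56)}
  {x90} × {57} = {(x90,57)}
  {x89} × {55, 56} = {(x89,55), (x89,56)}
  {x89} × {55, 57} = {(x89,55), (x89,57)}
  {x89, x90} × {55} = {(x89,55), (x90,55)}
  {x89} × {56, 57} = {(x89,56), (x89,57)}
  {x89, x90} × {56} = {(x89,56), (x90,56)}
  {x89, x90} × {57} = {(x89,57), (x90,57)}
  {x90} × {55, 56} = {(x90,55), (x90,56)}
  {x90} × {55, 57} = {(x90,55), (x90,57)}
  {x90} × {56, 57} = {(x90,56), (x90,57)}
  {x89} × {55, 56, 57} = {(x89,55), (x89,56), (x89,57)}
  {x90} × {55, 56, 57} = {(x90,55), (x90,56), (x90,57)}
  {x89, x90} × {55, 56} = {(x89,55), (x89,56), (x90,55), (x90,56)}
  {x89, x90} × {55, 57} = {(x89,55), (x89,57), (x90,55), (x90,57)}
  {x89, x90} × {56, 57} = {(x89,56), (x89,57), (x90,56), (x90,57)}
  {x89, x90} × {55, 56, 57} = {(x89,55), (x89,56), (x89,57), (x90,55), (x90,56), (x90,57)}
These 22 distinct sets form the basis B.
Close under arbitrary unions to get τ_{X×Y}; counting gives |τ_{X×Y}| = 64.


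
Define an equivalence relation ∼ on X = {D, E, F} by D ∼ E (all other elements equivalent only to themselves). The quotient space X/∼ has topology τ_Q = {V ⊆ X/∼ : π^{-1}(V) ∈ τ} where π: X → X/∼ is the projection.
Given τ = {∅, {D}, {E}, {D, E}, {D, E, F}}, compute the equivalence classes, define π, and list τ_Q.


X/∼ = {[D=E], [F]}; |τ_Q| = 3.

Equivalence classes: [D=E], [F].
Quotient map π: X → X/∼ sends D ↦ [D=E], E ↦ [D=E], F ↦ [F].
For each subset V ⊆ X/∼, compute π^{-1}(V) ⊆ X and check whether π^{-1}(V) ∈ τ. V is open in τ_Q iff π^{-1}(V) ∈ τ.
  V = {}: π^{-1}(V) = ∅ ∈ τ ✓.
  V = {[D=E]}: π^{-1}(V) = {D, E} ∈ τ ✓.
  V = {[F]}: π^{-1}(V) = {F} ∉ τ ✗.
  V = {[D=E], [F]}: π^{-1}(V) = {D, E, F} ∈ τ ✓.
Open sets in the quotient: τ_Q = {{}, {[D=E]}, {[D=E], [F]}} (3 elements).


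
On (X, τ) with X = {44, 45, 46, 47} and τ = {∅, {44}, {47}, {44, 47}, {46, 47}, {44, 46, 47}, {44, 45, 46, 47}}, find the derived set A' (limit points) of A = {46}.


A' = {45}

For each x ∈ X, list the open sets U ∈ τ with x ∈ U, then check whether U ∩ (A ∖ {x}) ≠ ∅ for every such U.
  x = 44: open {44} ∋ x has {44} ∩ (A ∖ {44}) = ∅, so x is NOT a limit point.
  x = 45: opens ∋ x are {44, 45, 46, 47}; each meets A ∖ {45}, so x IS a limit point.
  x = 46: open {46, 47} ∋ x has {46, 47} ∩ (A ∖ {46}) = ∅, so x is NOT a limit point.
  x = 47: open {47} ∋ x has {47} ∩ (A ∖ {47}) = ∅, so x is NOT a limit point.
Collecting: A' = {45}.


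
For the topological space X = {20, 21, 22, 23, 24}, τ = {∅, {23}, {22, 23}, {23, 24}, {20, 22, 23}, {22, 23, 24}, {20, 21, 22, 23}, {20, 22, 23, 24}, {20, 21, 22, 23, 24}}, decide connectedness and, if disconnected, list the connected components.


(X, τ) is connected.

Find clopen sets (U ∈ τ with X ∖ U ∈ τ):
  U = ∅, X ∖ U = {20, 21, 22, 23, 24} — both open, so U is clopen.
  U = {20, 21, 22, 23, 24}, X ∖ U = ∅ — both open, so U is clopen.
Only trivial clopens (∅ and X) exist, so (X, τ) is connected.
Compute connected components by grouping points that agree on all clopens:
  component: {20, 21, 22, 23, 24}


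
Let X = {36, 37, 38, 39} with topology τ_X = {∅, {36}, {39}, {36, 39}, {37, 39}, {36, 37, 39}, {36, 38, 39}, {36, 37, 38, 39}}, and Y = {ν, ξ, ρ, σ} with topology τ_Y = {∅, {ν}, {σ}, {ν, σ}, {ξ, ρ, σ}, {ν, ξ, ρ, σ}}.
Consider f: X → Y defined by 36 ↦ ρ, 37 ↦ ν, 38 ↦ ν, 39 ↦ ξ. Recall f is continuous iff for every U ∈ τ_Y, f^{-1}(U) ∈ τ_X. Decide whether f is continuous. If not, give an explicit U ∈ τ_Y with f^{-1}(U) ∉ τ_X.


f is NOT continuous.

Compute f^{-1}(U) for each U ∈ τ_Y:
  U = ∅: f^{-1}(U) = ∅ ∈ τ_X ✓.
  U = {ν}: f^{-1}(U) = {37, 38} ∉ τ_X ✗.
  U = {σ}: f^{-1}(U) = ∅ ∈ τ_X ✓.
  U = {ν, σ}: f^{-1}(U) = {37, 38} ∉ τ_X ✗.
  U = {ξ, ρ, σ}: f^{-1}(U) = {36, 39} ∈ τ_X ✓.
  U = {ν, ξ, ρ, σ}: f^{-1}(U) = {36, 37, 38, 39} ∈ τ_X ✓.
Found U = {ν} with f^{-1}(U) = {37, 38} not in τ_X. Therefore f is NOT continuous.


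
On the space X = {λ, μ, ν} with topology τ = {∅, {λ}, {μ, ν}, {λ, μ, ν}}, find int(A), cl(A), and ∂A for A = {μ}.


int(A) = ∅, cl(A) = {μ, ν}, ∂A = {μ, ν}.

Closed sets in (X, τ) are complements of opens:
  closed(X, τ) = {∅, {λ}, {μ, ν}, {λ, μ, ν}}.
int(A) = ⋃ {U ∈ τ : U ⊆ A}. Opens contained in A: ∅.
Taking the union of these: int(A) = ∅.
cl(A) = ⋂ {C closed : A ⊆ C}. Closed sets containing A: {μ, ν}, {λ, μ, ν}.
Intersecting these: cl(A) = {μ, ν}.
∂A = cl(A) ∖ int(A) = {μ, ν} ∖ ∅ = {μ, ν}.


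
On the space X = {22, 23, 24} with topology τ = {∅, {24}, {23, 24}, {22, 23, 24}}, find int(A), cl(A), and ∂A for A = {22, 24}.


int(A) = {24}, cl(A) = {22, 23, 24}, ∂A = {22, 23}.

Closed sets in (X, τ) are complements of opens:
  closed(X, τ) = {∅, {22}, {22, 23}, {22, 23, 24}}.
int(A) = ⋃ {U ∈ τ : U ⊆ A}. Opens contained in A: ∅, {24}.
Taking the union of these: int(A) = {24}.
cl(A) = ⋂ {C closed : A ⊆ C}. Closed sets containing A: {22, 23, 24}.
Intersecting these: cl(A) = {22, 23, 24}.
∂A = cl(A) ∖ int(A) = {22, 23, 24} ∖ {24} = {22, 23}.


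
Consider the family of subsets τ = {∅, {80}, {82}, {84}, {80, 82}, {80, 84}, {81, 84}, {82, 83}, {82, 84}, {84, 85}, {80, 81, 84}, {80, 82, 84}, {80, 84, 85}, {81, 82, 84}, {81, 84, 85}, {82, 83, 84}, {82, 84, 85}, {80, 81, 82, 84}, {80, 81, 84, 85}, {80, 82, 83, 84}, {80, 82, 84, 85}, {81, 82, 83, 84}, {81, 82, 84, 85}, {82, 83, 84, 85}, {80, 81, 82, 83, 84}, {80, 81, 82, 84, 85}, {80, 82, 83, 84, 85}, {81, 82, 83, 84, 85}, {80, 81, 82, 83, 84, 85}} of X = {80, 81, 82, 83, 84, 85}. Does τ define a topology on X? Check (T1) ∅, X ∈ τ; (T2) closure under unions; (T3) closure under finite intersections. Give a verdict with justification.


τ is NOT a topology on X.

Axiom (T1): ∅ ∈ τ? Yes; X ∈ τ? Yes.
Axiom (T2/T3): check pairwise unions and intersections of members of τ.
Counterexample for (T2): {80} ∪ {82, 83} = {80, 82, 83} ∉ τ. Therefore τ is NOT a topology.


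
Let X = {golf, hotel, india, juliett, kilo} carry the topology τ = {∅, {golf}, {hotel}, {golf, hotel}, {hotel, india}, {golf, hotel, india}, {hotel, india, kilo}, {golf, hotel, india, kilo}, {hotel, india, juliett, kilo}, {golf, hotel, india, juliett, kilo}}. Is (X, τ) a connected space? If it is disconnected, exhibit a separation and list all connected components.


(X, τ) is disconnected; components = [{golf}, {hotel, india, juliett, kilo}].

Find clopen sets (U ∈ τ with X ∖ U ∈ τ):
  U = ∅, X ∖ U = {golf, hotel, india, juliett, kilo} — both open, so U is clopen.
  U = {golf}, X ∖ U = {hotel, india, juliett, kilo} — both open, so U is clopen.
  U = {hotel, india, juliett, kilo}, X ∖ U = {golf} — both open, so U is clopen.
  U = {golf, hotel, india, juliett, kilo}, X ∖ U = ∅ — both open, so U is clopen.
Nontrivial clopen(s) exist: e.g. {golf}. So (X, τ) is disconnected.
Compute connected components by grouping points that agree on all clopens:
  component: {golf}
  component: {hotel, india, juliett, kilo}


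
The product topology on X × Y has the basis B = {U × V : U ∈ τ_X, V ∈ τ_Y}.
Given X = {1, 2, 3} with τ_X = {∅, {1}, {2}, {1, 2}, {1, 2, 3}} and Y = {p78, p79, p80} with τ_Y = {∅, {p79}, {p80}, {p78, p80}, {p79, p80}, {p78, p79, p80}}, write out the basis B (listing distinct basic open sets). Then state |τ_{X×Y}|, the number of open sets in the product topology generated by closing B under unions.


Basis B = {∅ × ∅, {1} × {p79}, {1} × {p80}, {2} × {p79}, {2} × {p80}, {1} × {p78, p80}, {1} × {p79, p80}, {1, 2} × {p79}, {1, 2} × {p80}, {2} × {p78, p80}, {2} × {p79, p80}, {1} × {p78, p79, p80}, {1, 2, 3} × {p79}, {1, 2, 3} × {p80}, {2} × {p78, p79, p80}, {1, 2} × {p78, p80}, {1, 2} × {p79, p80}, {1, 2} × {p78, p79, p80}, {1, 2, 3} × {p78, p80}, {1, 2, 3} × {p79, p80}, {1, 2, 3} × {p78, p79, p80}}; |τ_{X×Y}| = 70.

Enumerate products U × V with U ∈ τ_X, V ∈ τ_Y (deduplicated):
  ∅ × ∅ = {} (∅)
  {1} × {p79} = {(1,p79)}
  {1} × {p80} = {(1,p80)}
  {2} × {p79} = {(2,p79)}
  {2} × {p80} = {(2,p80)}
  {1} × {p78, p80} = {(1,p78), (1,p80)}
  {1} × {p79, p80} = {(1,p79), (1,p80)}
  {1, 2} × {p79} = {(1,p79), (2,p79)}
  {1, 2} × {p80} = {(1,p80), (2,p80)}
  {2} × {p78, p80} = {(2,p78), (2,p80)}
  {2} × {p79, p80} = {(2,p79), (2,p80)}
  {1} × {p78, p79, p80} = {(1,p78), (1,p79), (1,p80)}
  {1, 2, 3} × {p79} = {(1,p79), (2,p79), (3,p79)}
  {1, 2, 3} × {p80} = {(1,p80), (2,p80), (3,p80)}
  {2} × {p78, p79, p80} = {(2,p78), (2,p79), (2,p80)}
  {1, 2} × {p78, p80} = {(1,p78), (1,p80), (2,p78), (2,p80)}
  {1, 2} × {p79, p80} = {(1,p79), (1,p80), (2,p79), (2,p80)}
  {1, 2} × {p78, p79, p80} = {(1,p78), (1,p79), (1,p80), (2,p78), (2,p79), (2,p80)}
  {1, 2, 3} × {p78, p80} = {(1,p78), (1,p80), (2,p78), (2,p80), (3,p78), (3,p80)}
  {1, 2, 3} × {p79, p80} = {(1,p79), (1,p80), (2,p79), (2,p80), (3,p79), (3,p80)}
  {1, 2, 3} × {p78, p79, p80} = {(1,p78), (1,p79), (1,p80), (2,p78), (2,p79), (2,p80), (3,p78), (3,p79), (3,p80)}
These 21 distinct sets form the basis B.
Close under arbitrary unions to get τ_{X×Y}; counting gives |τ_{X×Y}| = 70.


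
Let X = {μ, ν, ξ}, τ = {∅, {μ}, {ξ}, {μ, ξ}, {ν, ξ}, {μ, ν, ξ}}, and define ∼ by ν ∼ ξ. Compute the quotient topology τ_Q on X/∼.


X/∼ = {[μ], [ν=ξ]}; |τ_Q| = 4.

Equivalence classes: [μ], [ν=ξ].
Quotient map π: X → X/∼ sends μ ↦ [μ], ν ↦ [ν=ξ], ξ ↦ [ν=ξ].
For each subset V ⊆ X/∼, compute π^{-1}(V) ⊆ X and check whether π^{-1}(V) ∈ τ. V is open in τ_Q iff π^{-1}(V) ∈ τ.
  V = {}: π^{-1}(V) = ∅ ∈ τ ✓.
  V = {[μ]}: π^{-1}(V) = {μ} ∈ τ ✓.
  V = {[ν=ξ]}: π^{-1}(V) = {ν, ξ} ∈ τ ✓.
  V = {[μ], [ν=ξ]}: π^{-1}(V) = {μ, ν, ξ} ∈ τ ✓.
Open sets in the quotient: τ_Q = {{}, {[μ]}, {[ν=ξ]}, {[μ], [ν=ξ]}} (4 elements).


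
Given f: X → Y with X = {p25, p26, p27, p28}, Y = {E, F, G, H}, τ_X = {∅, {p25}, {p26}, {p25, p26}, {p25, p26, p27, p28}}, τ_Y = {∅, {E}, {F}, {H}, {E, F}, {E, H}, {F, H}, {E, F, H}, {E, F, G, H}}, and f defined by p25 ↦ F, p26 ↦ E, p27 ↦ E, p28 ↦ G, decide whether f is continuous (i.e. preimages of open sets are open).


f is NOT continuous.

Compute f^{-1}(U) for each U ∈ τ_Y:
  U = ∅: f^{-1}(U) = ∅ ∈ τ_X ✓.
  U = {E}: f^{-1}(U) = {p26, p27} ∉ τ_X ✗.
  U = {F}: f^{-1}(U) = {p25} ∈ τ_X ✓.
  U = {H}: f^{-1}(U) = ∅ ∈ τ_X ✓.
  U = {E, F}: f^{-1}(U) = {p25, p26, p27} ∉ τ_X ✗.
  U = {E, H}: f^{-1}(U) = {p26, p27} ∉ τ_X ✗.
  U = {F, H}: f^{-1}(U) = {p25} ∈ τ_X ✓.
  U = {E, F, H}: f^{-1}(U) = {p25, p26, p27} ∉ τ_X ✗.
  U = {E, F, G, H}: f^{-1}(U) = {p25, p26, p27, p28} ∈ τ_X ✓.
Found U = {E} with f^{-1}(U) = {p26, p27} not in τ_X. Therefore f is NOT continuous.


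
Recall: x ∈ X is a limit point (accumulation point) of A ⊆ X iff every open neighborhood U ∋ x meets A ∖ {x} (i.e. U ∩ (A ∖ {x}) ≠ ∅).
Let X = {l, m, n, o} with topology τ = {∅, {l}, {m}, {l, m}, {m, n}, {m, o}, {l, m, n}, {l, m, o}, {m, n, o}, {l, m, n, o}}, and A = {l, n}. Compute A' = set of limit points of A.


A' = ∅

For each x ∈ X, list the open sets U ∈ τ with x ∈ U, then check whether U ∩ (A ∖ {x}) ≠ ∅ for every such U.
  x = l: open {l} ∋ x has {l} ∩ (A ∖ {l}) = ∅, so x is NOT a limit point.
  x = m: open {m} ∋ x has {m} ∩ (A ∖ {m}) = ∅, so x is NOT a limit point.
  x = n: open {m, n} ∋ x has {m, n} ∩ (A ∖ {n}) = ∅, so x is NOT a limit point.
  x = o: open {m, o} ∋ x has {m, o} ∩ (A ∖ {o}) = ∅, so x is NOT a limit point.
Collecting: A' = ∅.


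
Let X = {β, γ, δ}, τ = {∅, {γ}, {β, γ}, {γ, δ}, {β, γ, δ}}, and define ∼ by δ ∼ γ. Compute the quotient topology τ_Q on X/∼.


X/∼ = {[β], [γ=δ]}; |τ_Q| = 3.

Equivalence classes: [β], [γ=δ].
Quotient map π: X → X/∼ sends β ↦ [β], γ ↦ [γ=δ], δ ↦ [γ=δ].
For each subset V ⊆ X/∼, compute π^{-1}(V) ⊆ X and check whether π^{-1}(V) ∈ τ. V is open in τ_Q iff π^{-1}(V) ∈ τ.
  V = {}: π^{-1}(V) = ∅ ∈ τ ✓.
  V = {[β]}: π^{-1}(V) = {β} ∉ τ ✗.
  V = {[γ=δ]}: π^{-1}(V) = {γ, δ} ∈ τ ✓.
  V = {[β], [γ=δ]}: π^{-1}(V) = {β, γ, δ} ∈ τ ✓.
Open sets in the quotient: τ_Q = {{}, {[γ=δ]}, {[β], [γ=δ]}} (3 elements).


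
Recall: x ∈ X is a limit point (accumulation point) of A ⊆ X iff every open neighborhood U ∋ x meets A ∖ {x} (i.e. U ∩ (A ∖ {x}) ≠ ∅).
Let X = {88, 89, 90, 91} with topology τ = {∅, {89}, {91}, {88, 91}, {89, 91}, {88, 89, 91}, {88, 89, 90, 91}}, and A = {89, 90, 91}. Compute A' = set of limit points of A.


A' = {88, 90}

For each x ∈ X, list the open sets U ∈ τ with x ∈ U, then check whether U ∩ (A ∖ {x}) ≠ ∅ for every such U.
  x = 88: opens ∋ x are {88, 91}, {88, 89, 91}, {88, 89, 90, 91}; each meets A ∖ {88}, so x IS a limit point.
  x = 89: open {89} ∋ x has {89} ∩ (A ∖ {89}) = ∅, so x is NOT a limit point.
  x = 90: opens ∋ x are {88, 89, 90, 91}; each meets A ∖ {90}, so x IS a limit point.
  x = 91: open {91} ∋ x has {91} ∩ (A ∖ {91}) = ∅, so x is NOT a limit point.
Collecting: A' = {88, 90}.


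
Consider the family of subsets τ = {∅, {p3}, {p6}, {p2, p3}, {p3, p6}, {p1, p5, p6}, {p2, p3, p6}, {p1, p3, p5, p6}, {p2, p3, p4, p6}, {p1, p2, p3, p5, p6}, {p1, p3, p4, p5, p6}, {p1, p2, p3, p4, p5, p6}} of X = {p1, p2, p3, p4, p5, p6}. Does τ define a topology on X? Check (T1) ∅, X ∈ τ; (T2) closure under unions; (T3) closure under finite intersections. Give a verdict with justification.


τ is NOT a topology on X.

Axiom (T1): ∅ ∈ τ? Yes; X ∈ τ? Yes.
Axiom (T2/T3): check pairwise unions and intersections of members of τ.
Counterexample for (T3): {p2, p3, p4, p6} ∩ {p1, p3, p4, p5, p6} = {p3, p4, p6} ∉ τ. Therefore τ is NOT a topology.


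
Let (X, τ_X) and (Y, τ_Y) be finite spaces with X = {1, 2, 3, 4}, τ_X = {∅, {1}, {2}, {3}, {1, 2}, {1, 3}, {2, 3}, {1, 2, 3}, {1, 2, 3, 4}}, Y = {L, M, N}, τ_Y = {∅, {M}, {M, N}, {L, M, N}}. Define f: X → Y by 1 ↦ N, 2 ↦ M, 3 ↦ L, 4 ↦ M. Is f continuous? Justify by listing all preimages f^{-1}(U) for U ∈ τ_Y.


f is NOT continuous.

Compute f^{-1}(U) for each U ∈ τ_Y:
  U = ∅: f^{-1}(U) = ∅ ∈ τ_X ✓.
  U = {M}: f^{-1}(U) = {2, 4} ∉ τ_X ✗.
  U = {M, N}: f^{-1}(U) = {1, 2, 4} ∉ τ_X ✗.
  U = {L, M, N}: f^{-1}(U) = {1, 2, 3, 4} ∈ τ_X ✓.
Found U = {M} with f^{-1}(U) = {2, 4} not in τ_X. Therefore f is NOT continuous.


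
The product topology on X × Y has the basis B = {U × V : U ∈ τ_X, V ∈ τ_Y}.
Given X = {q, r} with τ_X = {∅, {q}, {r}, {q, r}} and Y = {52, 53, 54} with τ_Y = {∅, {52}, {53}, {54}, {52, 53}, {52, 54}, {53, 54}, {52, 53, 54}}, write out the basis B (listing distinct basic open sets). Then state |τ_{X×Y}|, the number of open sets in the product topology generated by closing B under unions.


Basis B = {∅ × ∅, {q} × {52}, {q} × {53}, {q} × {54}, {r} × {52}, {r} × {53}, {r} × {54}, {q} × {52, 53}, {q} × {52, 54}, {q, r} × {52}, {q} × {53, 54}, {q, r} × {53}, {q, r} × {54}, {r} × {52, 53}, {r} × {52, 54}, {r} × {53, 54}, {q} × {52, 53, 54}, {r} × {52, 53, 54}, {q, r} × {52, 53}, {q, r} × {52, 54}, {q, r} × {53, 54}, {q, r} × {52, 53, 54}}; |τ_{X×Y}| = 64.

Enumerate products U × V with U ∈ τ_X, V ∈ τ_Y (deduplicated):
  ∅ × ∅ = {} (∅)
  {q} × {52} = {(q,52)}
  {q} × {53} = {(q,53)}
  {q} × {54} = {(q,54)}
  {r} × {52} = {(r,52)}
  {r} × {53} = {(r,53)}
  {r} × {54} = {(r,54)}
  {q} × {52, 53} = {(q,52), (q,53)}
  {q} × {52, 54} = {(q,52), (q,54)}
  {q, r} × {52} = {(q,52), (r,52)}
  {q} × {53, 54} = {(q,53), (q,54)}
  {q, r} × {53} = {(q,53), (r,53)}
  {q, r} × {54} = {(q,54), (r,54)}
  {r} × {52, 53} = {(r,52), (r,53)}
  {r} × {52, 54} = {(r,52), (r,54)}
  {r} × {53, 54} = {(r,53), (r,54)}
  {q} × {52, 53, 54} = {(q,52), (q,53), (q,54)}
  {r} × {52, 53, 54} = {(r,52), (r,53), (r,54)}
  {q, r} × {52, 53} = {(q,52), (q,53), (r,52), (r,53)}
  {q, r} × {52, 54} = {(q,52), (q,54), (r,52), (r,54)}
  {q, r} × {53, 54} = {(q,53), (q,54), (r,53), (r,54)}
  {q, r} × {52, 53, 54} = {(q,52), (q,53), (q,54), (r,52), (r,53), (r,54)}
These 22 distinct sets form the basis B.
Close under arbitrary unions to get τ_{X×Y}; counting gives |τ_{X×Y}| = 64.


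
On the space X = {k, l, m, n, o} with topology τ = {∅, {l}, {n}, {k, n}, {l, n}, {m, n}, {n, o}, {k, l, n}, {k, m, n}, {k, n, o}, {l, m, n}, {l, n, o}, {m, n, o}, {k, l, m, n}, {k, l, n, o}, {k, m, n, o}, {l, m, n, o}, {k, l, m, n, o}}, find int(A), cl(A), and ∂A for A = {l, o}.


int(A) = {l}, cl(A) = {l, o}, ∂A = {o}.

Closed sets in (X, τ) are complements of opens:
  closed(X, τ) = {∅, {k}, {l}, {m}, {o}, {k, l}, {k, m}, {k, o}, {l, m}, {l, o}, {m, o}, {k, l, m}, {k, l, o}, {k, m, o}, {l, m, o}, {k, l, m, o}, {k, m, n, o}, {k, l, m, n, o}}.
int(A) = ⋃ {U ∈ τ : U ⊆ A}. Opens contained in A: ∅, {l}.
Taking the union of these: int(A) = {l}.
cl(A) = ⋂ {C closed : A ⊆ C}. Closed sets containing A: {l, o}, {k, l, o}, {l, m, o}, {k, l, m, o}, {k, l, m, n, o}.
Intersecting these: cl(A) = {l, o}.
∂A = cl(A) ∖ int(A) = {l, o} ∖ {l} = {o}.


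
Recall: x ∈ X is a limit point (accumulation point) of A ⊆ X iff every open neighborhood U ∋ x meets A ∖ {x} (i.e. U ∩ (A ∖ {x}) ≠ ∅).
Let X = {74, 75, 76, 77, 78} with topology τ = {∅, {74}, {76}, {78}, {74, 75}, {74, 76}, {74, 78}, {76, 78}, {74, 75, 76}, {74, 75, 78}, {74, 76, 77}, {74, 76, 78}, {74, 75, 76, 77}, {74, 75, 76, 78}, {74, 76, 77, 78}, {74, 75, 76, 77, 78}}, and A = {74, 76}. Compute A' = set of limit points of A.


A' = {75, 77}

For each x ∈ X, list the open sets U ∈ τ with x ∈ U, then check whether U ∩ (A ∖ {x}) ≠ ∅ for every such U.
  x = 74: open {74} ∋ x has {74} ∩ (A ∖ {74}) = ∅, so x is NOT a limit point.
  x = 75: opens ∋ x are {74, 75}, {74, 75, 76}, {74, 75, 78}, {74, 75, 76, 77}, {74, 75, 76, 78}, {74, 75, 76, 77, 78}; each meets A ∖ {75}, so x IS a limit point.
  x = 76: open {76} ∋ x has {76} ∩ (A ∖ {76}) = ∅, so x is NOT a limit point.
  x = 77: opens ∋ x are {74, 76, 77}, {74, 75, 76, 77}, {74, 76, 77, 78}, {74, 75, 76, 77, 78}; each meets A ∖ {77}, so x IS a limit point.
  x = 78: open {78} ∋ x has {78} ∩ (A ∖ {78}) = ∅, so x is NOT a limit point.
Collecting: A' = {75, 77}.


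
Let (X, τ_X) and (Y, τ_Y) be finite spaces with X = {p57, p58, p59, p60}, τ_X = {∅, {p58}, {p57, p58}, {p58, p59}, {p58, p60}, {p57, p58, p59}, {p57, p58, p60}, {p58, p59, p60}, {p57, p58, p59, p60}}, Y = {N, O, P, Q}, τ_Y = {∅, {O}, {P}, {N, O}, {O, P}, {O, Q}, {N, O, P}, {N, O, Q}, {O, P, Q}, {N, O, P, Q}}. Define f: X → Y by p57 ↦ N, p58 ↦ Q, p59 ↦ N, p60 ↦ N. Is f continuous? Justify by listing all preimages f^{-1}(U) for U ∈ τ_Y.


f is NOT continuous.

Compute f^{-1}(U) for each U ∈ τ_Y:
  U = ∅: f^{-1}(U) = ∅ ∈ τ_X ✓.
  U = {O}: f^{-1}(U) = ∅ ∈ τ_X ✓.
  U = {P}: f^{-1}(U) = ∅ ∈ τ_X ✓.
  U = {N, O}: f^{-1}(U) = {p57, p59, p60} ∉ τ_X ✗.
  U = {O, P}: f^{-1}(U) = ∅ ∈ τ_X ✓.
  U = {O, Q}: f^{-1}(U) = {p58} ∈ τ_X ✓.
  U = {N, O, P}: f^{-1}(U) = {p57, p59, p60} ∉ τ_X ✗.
  U = {N, O, Q}: f^{-1}(U) = {p57, p58, p59, p60} ∈ τ_X ✓.
  U = {O, P, Q}: f^{-1}(U) = {p58} ∈ τ_X ✓.
  U = {N, O, P, Q}: f^{-1}(U) = {p57, p58, p59, p60} ∈ τ_X ✓.
Found U = {N, O} with f^{-1}(U) = {p57, p59, p60} not in τ_X. Therefore f is NOT continuous.


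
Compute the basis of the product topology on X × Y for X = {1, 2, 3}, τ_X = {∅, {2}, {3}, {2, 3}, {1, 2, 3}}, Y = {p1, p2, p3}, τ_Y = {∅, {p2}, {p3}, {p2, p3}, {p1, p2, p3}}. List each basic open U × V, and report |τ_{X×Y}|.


Basis B = {∅ × ∅, {2} × {p2}, {2} × {p3}, {3} × {p2}, {3} × {p3}, {2} × {p2, p3}, {2, 3} × {p2}, {2, 3} × {p3}, {3} × {p2, p3}, {1, 2, 3} × {p2}, {1, 2, 3} × {p3}, {2} × {p1, p2, p3}, {3} × {p1, p2, p3}, {2, 3} × {p2, p3}, {1, 2, 3} × {p2, p3}, {2, 3} × {p1, p2, p3}, {1, 2, 3} × {p1, p2, p3}}; |τ_{X×Y}| = 48.

Enumerate products U × V with U ∈ τ_X, V ∈ τ_Y (deduplicated):
  ∅ × ∅ = {} (∅)
  {2} × {p2} = {(2,p2)}
  {2} × {p3} = {(2,p3)}
  {3} × {p2} = {(3,p2)}
  {3} × {p3} = {(3,p3)}
  {2} × {p2, p3} = {(2,p2), (2,p3)}
  {2, 3} × {p2} = {(2,p2), (3,p2)}
  {2, 3} × {p3} = {(2,p3), (3,p3)}
  {3} × {p2, p3} = {(3,p2), (3,p3)}
  {1, 2, 3} × {p2} = {(1,p2), (2,p2), (3,p2)}
  {1, 2, 3} × {p3} = {(1,p3), (2,p3), (3,p3)}
  {2} × {p1, p2, p3} = {(2,p1), (2,p2), (2,p3)}
  {3} × {p1, p2, p3} = {(3,p1), (3,p2), (3,p3)}
  {2, 3} × {p2, p3} = {(2,p2), (2,p3), (3,p2), (3,p3)}
  {1, 2, 3} × {p2, p3} = {(1,p2), (1,p3), (2,p2), (2,p3), (3,p2), (3,p3)}
  {2, 3} × {p1, p2, p3} = {(2,p1), (2,p2), (2,p3), (3,p1), (3,p2), (3,p3)}
  {1, 2, 3} × {p1, p2, p3} = {(1,p1), (1,p2), (1,p3), (2,p1), (2,p2), (2,p3), (3,p1), (3,p2), (3,p3)}
These 17 distinct sets form the basis B.
Close under arbitrary unions to get τ_{X×Y}; counting gives |τ_{X×Y}| = 48.


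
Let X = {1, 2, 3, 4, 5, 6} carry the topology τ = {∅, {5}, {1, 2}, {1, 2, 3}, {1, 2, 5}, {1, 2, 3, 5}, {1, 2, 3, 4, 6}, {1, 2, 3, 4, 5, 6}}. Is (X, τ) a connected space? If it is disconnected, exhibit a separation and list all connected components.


(X, τ) is disconnected; components = [{5}, {1, 2, 3, 4, 6}].

Find clopen sets (U ∈ τ with X ∖ U ∈ τ):
  U = ∅, X ∖ U = {1, 2, 3, 4, 5, 6} — both open, so U is clopen.
  U = {5}, X ∖ U = {1, 2, 3, 4, 6} — both open, so U is clopen.
  U = {1, 2, 3, 4, 6}, X ∖ U = {5} — both open, so U is clopen.
  U = {1, 2, 3, 4, 5, 6}, X ∖ U = ∅ — both open, so U is clopen.
Nontrivial clopen(s) exist: e.g. {1, 2, 3, 4, 6}. So (X, τ) is disconnected.
Compute connected components by grouping points that agree on all clopens:
  component: {5}
  component: {1, 2, 3, 4, 6}


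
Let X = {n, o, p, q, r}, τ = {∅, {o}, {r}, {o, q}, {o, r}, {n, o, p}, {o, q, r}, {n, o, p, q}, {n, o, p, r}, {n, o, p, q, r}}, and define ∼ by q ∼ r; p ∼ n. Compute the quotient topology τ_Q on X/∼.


X/∼ = {[n=p], [o], [q=r]}; |τ_Q| = 5.

Equivalence classes: [n=p], [o], [q=r].
Quotient map π: X → X/∼ sends n ↦ [n=p], o ↦ [o], p ↦ [n=p], q ↦ [q=r], r ↦ [q=r].
For each subset V ⊆ X/∼, compute π^{-1}(V) ⊆ X and check whether π^{-1}(V) ∈ τ. V is open in τ_Q iff π^{-1}(V) ∈ τ.
  V = {}: π^{-1}(V) = ∅ ∈ τ ✓.
  V = {[n=p]}: π^{-1}(V) = {n, p} ∉ τ ✗.
  V = {[o]}: π^{-1}(V) = {o} ∈ τ ✓.
  V = {[n=p], [o]}: π^{-1}(V) = {n, o, p} ∈ τ ✓.
  V = {[q=r]}: π^{-1}(V) = {q, r} ∉ τ ✗.
  V = {[n=p], [q=r]}: π^{-1}(V) = {n, p, q, r} ∉ τ ✗.
  V = {[o], [q=r]}: π^{-1}(V) = {o, q, r} ∈ τ ✓.
  V = {[n=p], [o], [q=r]}: π^{-1}(V) = {n, o, p, q, r} ∈ τ ✓.
Open sets in the quotient: τ_Q = {{}, {[o]}, {[n=p], [o]}, {[o], [q=r]}, {[n=p], [o], [q=r]}} (5 elements).


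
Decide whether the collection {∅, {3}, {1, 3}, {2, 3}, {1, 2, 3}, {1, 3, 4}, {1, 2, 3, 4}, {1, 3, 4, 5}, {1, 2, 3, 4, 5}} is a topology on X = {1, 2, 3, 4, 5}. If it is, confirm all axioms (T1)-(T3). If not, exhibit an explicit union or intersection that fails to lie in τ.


τ IS a topology on X.

Axiom (T1): ∅ ∈ τ? Yes; X ∈ τ? Yes.
Axiom (T2/T3): check pairwise unions and intersections of members of τ.
All pairwise intersections and unions checked — each lies in τ. Therefore τ satisfies (T1), (T2), (T3): it IS a topology on X.


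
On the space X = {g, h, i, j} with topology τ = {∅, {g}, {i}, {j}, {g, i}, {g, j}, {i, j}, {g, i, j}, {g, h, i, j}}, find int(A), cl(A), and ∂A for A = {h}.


int(A) = ∅, cl(A) = {h}, ∂A = {h}.

Closed sets in (X, τ) are complements of opens:
  closed(X, τ) = {∅, {h}, {g, h}, {h, i}, {h, j}, {g, h, i}, {g, h, j}, {h, i, j}, {g, h, i, j}}.
int(A) = ⋃ {U ∈ τ : U ⊆ A}. Opens contained in A: ∅.
Taking the union of these: int(A) = ∅.
cl(A) = ⋂ {C closed : A ⊆ C}. Closed sets containing A: {h}, {g, h}, {h, i}, {h, j}, {g, h, i}, {g, h, j}, {h, i, j}, {g, h, i, j}.
Intersecting these: cl(A) = {h}.
∂A = cl(A) ∖ int(A) = {h} ∖ ∅ = {h}.


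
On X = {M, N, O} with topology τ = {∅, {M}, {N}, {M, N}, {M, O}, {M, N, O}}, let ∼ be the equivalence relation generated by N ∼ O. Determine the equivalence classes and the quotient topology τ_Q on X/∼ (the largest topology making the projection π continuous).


X/∼ = {[M], [N=O]}; |τ_Q| = 3.

Equivalence classes: [M], [N=O].
Quotient map π: X → X/∼ sends M ↦ [M], N ↦ [N=O], O ↦ [N=O].
For each subset V ⊆ X/∼, compute π^{-1}(V) ⊆ X and check whether π^{-1}(V) ∈ τ. V is open in τ_Q iff π^{-1}(V) ∈ τ.
  V = {}: π^{-1}(V) = ∅ ∈ τ ✓.
  V = {[M]}: π^{-1}(V) = {M} ∈ τ ✓.
  V = {[N=O]}: π^{-1}(V) = {N, O} ∉ τ ✗.
  V = {[M], [N=O]}: π^{-1}(V) = {M, N, O} ∈ τ ✓.
Open sets in the quotient: τ_Q = {{}, {[M]}, {[M], [N=O]}} (3 elements).


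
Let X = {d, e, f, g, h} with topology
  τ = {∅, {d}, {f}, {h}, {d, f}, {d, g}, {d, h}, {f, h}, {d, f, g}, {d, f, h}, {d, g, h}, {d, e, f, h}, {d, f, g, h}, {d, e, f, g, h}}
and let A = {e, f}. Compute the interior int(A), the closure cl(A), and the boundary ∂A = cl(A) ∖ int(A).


int(A) = {f}, cl(A) = {e, f}, ∂A = {e}.

Closed sets in (X, τ) are complements of opens:
  closed(X, τ) = {∅, {e}, {g}, {e, f}, {e, g}, {e, h}, {d, e, g}, {e, f, g}, {e, f, h}, {e, g, h}, {d, e, f, g}, {d, e, g, h}, {e, f, g, h}, {d, e, f, g, h}}.
int(A) = ⋃ {U ∈ τ : U ⊆ A}. Opens contained in A: ∅, {f}.
Taking the union of these: int(A) = {f}.
cl(A) = ⋂ {C closed : A ⊆ C}. Closed sets containing A: {e, f}, {e, f, g}, {e, f, h}, {d, e, f, g}, {e, f, g, h}, {d, e, f, g, h}.
Intersecting these: cl(A) = {e, f}.
∂A = cl(A) ∖ int(A) = {e, f} ∖ {f} = {e}.


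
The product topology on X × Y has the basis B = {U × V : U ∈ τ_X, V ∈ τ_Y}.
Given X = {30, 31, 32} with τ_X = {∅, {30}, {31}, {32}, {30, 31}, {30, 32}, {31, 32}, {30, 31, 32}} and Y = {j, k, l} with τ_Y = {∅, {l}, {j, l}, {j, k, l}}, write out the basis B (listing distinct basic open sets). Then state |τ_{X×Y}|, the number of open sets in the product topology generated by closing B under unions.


Basis B = {∅ × ∅, {30} × {l}, {31} × {l}, {32} × {l}, {30} × {j, l}, {30, 31} × {l}, {30, 32} × {l}, {31} × {j, l}, {31, 32} × {l}, {32} × {j, l}, {30} × {j, k, l}, {30, 31, 32} × {l}, {31} × {j, k, l}, {32} × {j, k, l}, {30, 31} × {j, l}, {30, 32} × {j, l}, {31, 32} × {j, l}, {30, 31} × {j, k, l}, {30, 32} × {j, k, l}, {30, 31, 32} × {j, l}, {31, 32} × {j, k, l}, {30, 31, 32} × {j, k, l}}; |τ_{X×Y}| = 64.

Enumerate products U × V with U ∈ τ_X, V ∈ τ_Y (deduplicated):
  ∅ × ∅ = {} (∅)
  {30} × {l} = {(30,l)}
  {31} × {l} = {(31,l)}
  {32} × {l} = {(32,l)}
  {30} × {j, l} = {(30,j), (30,l)}
  {30, 31} × {l} = {(30,l), (31,l)}
  {30, 32} × {l} = {(30,l), (32,l)}
  {31} × {j, l} = {(31,j), (31,l)}
  {31, 32} × {l} = {(31,l), (32,l)}
  {32} × {j, l} = {(32,j), (32,l)}
  {30} × {j, k, l} = {(30,j), (30,k), (30,l)}
  {30, 31, 32} × {l} = {(30,l), (31,l), (32,l)}
  {31} × {j, k, l} = {(31,j), (31,k), (31,l)}
  {32} × {j, k, l} = {(32,j), (32,k), (32,l)}
  {30, 31} × {j, l} = {(30,j), (30,l), (31,j), (31,l)}
  {30, 32} × {j, l} = {(30,j), (30,l), (32,j), (32,l)}
  {31, 32} × {j, l} = {(31,j), (31,l), (32,j), (32,l)}
  {30, 31} × {j, k, l} = {(30,j), (30,k), (30,l), (31,j), (31,k), (31,l)}
  {30, 32} × {j, k, l} = {(30,j), (30,k), (30,l), (32,j), (32,k), (32,l)}
  {30, 31, 32} × {j, l} = {(30,j), (30,l), (31,j), (31,l), (32,j), (32,l)}
  {31, 32} × {j, k, l} = {(31,j), (31,k), (31,l), (32,j), (32,k), (32,l)}
  {30, 31, 32} × {j, k, l} = {(30,j), (30,k), (30,l), (31,j), (31,k), (31,l), (32,j), (32,k), (32,l)}
These 22 distinct sets form the basis B.
Close under arbitrary unions to get τ_{X×Y}; counting gives |τ_{X×Y}| = 64.


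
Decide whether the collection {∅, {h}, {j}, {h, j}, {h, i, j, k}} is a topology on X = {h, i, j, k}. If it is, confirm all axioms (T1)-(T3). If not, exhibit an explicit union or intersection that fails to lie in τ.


τ IS a topology on X.

Axiom (T1): ∅ ∈ τ? Yes; X ∈ τ? Yes.
Axiom (T2/T3): check pairwise unions and intersections of members of τ.
All pairwise intersections and unions checked — each lies in τ. Therefore τ satisfies (T1), (T2), (T3): it IS a topology on X.


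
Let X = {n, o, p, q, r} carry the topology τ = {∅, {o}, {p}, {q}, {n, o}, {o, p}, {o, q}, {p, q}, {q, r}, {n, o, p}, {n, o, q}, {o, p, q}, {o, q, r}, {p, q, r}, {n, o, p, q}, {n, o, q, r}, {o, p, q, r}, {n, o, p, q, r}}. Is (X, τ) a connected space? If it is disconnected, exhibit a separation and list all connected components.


(X, τ) is disconnected; components = [{p}, {n, o}, {q, r}].

Find clopen sets (U ∈ τ with X ∖ U ∈ τ):
  U = ∅, X ∖ U = {n, o, p, q, r} — both open, so U is clopen.
  U = {p}, X ∖ U = {n, o, q, r} — both open, so U is clopen.
  U = {n, o}, X ∖ U = {p, q, r} — both open, so U is clopen.
  U = {q, r}, X ∖ U = {n, o, p} — both open, so U is clopen.
  U = {n, o, p}, X ∖ U = {q, r} — both open, so U is clopen.
  U = {p, q, r}, X ∖ U = {n, o} — both open, so U is clopen.
  U = {n, o, q, r}, X ∖ U = {p} — both open, so U is clopen.
  U = {n, o, p, q, r}, X ∖ U = ∅ — both open, so U is clopen.
Nontrivial clopen(s) exist: e.g. {n, o, q, r}. So (X, τ) is disconnected.
Compute connected components by grouping points that agree on all clopens:
  component: {p}
  component: {n, o}
  component: {q, r}


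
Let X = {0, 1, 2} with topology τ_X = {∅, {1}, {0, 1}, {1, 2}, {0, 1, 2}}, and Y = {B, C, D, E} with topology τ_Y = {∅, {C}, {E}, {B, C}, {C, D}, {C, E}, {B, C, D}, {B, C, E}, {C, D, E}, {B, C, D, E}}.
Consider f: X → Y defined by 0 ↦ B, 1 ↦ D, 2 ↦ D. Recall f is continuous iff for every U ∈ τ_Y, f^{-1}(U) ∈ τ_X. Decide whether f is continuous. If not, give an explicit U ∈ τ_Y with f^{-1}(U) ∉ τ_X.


f is NOT continuous.

Compute f^{-1}(U) for each U ∈ τ_Y:
  U = ∅: f^{-1}(U) = ∅ ∈ τ_X ✓.
  U = {C}: f^{-1}(U) = ∅ ∈ τ_X ✓.
  U = {E}: f^{-1}(U) = ∅ ∈ τ_X ✓.
  U = {B, C}: f^{-1}(U) = {0} ∉ τ_X ✗.
  U = {C, D}: f^{-1}(U) = {1, 2} ∈ τ_X ✓.
  U = {C, E}: f^{-1}(U) = ∅ ∈ τ_X ✓.
  U = {B, C, D}: f^{-1}(U) = {0, 1, 2} ∈ τ_X ✓.
  U = {B, C, E}: f^{-1}(U) = {0} ∉ τ_X ✗.
  U = {C, D, E}: f^{-1}(U) = {1, 2} ∈ τ_X ✓.
  U = {B, C, D, E}: f^{-1}(U) = {0, 1, 2} ∈ τ_X ✓.
Found U = {B, C} with f^{-1}(U) = {0} not in τ_X. Therefore f is NOT continuous.


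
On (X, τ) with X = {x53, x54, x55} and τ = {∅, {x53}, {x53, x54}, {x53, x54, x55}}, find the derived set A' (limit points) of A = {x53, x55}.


A' = {x54, x55}

For each x ∈ X, list the open sets U ∈ τ with x ∈ U, then check whether U ∩ (A ∖ {x}) ≠ ∅ for every such U.
  x = x53: open {x53} ∋ x has {x53} ∩ (A ∖ {x53}) = ∅, so x is NOT a limit point.
  x = x54: opens ∋ x are {x53, x54}, {x53, x54, x55}; each meets A ∖ {x54}, so x IS a limit point.
  x = x55: opens ∋ x are {x53, x54, x55}; each meets A ∖ {x55}, so x IS a limit point.
Collecting: A' = {x54, x55}.


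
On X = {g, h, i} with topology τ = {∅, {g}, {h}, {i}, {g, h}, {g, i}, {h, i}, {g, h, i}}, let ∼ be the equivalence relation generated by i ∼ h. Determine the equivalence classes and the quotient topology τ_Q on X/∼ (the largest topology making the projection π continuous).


X/∼ = {[g], [h=i]}; |τ_Q| = 4.

Equivalence classes: [g], [h=i].
Quotient map π: X → X/∼ sends g ↦ [g], h ↦ [h=i], i ↦ [h=i].
For each subset V ⊆ X/∼, compute π^{-1}(V) ⊆ X and check whether π^{-1}(V) ∈ τ. V is open in τ_Q iff π^{-1}(V) ∈ τ.
  V = {}: π^{-1}(V) = ∅ ∈ τ ✓.
  V = {[g]}: π^{-1}(V) = {g} ∈ τ ✓.
  V = {[h=i]}: π^{-1}(V) = {h, i} ∈ τ ✓.
  V = {[g], [h=i]}: π^{-1}(V) = {g, h, i} ∈ τ ✓.
Open sets in the quotient: τ_Q = {{}, {[g]}, {[h=i]}, {[g], [h=i]}} (4 elements).


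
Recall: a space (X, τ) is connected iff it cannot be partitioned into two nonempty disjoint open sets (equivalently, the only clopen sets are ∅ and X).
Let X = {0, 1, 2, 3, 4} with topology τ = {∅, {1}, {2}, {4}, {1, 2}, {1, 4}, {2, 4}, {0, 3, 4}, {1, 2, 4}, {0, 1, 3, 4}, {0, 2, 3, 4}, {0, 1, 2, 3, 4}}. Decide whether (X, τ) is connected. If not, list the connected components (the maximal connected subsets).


(X, τ) is disconnected; components = [{1}, {2}, {0, 3, 4}].

Find clopen sets (U ∈ τ with X ∖ U ∈ τ):
  U = ∅, X ∖ U = {0, 1, 2, 3, 4} — both open, so U is clopen.
  U = {1}, X ∖ U = {0, 2, 3, 4} — both open, so U is clopen.
  U = {2}, X ∖ U = {0, 1, 3, 4} — both open, so U is clopen.
  U = {1, 2}, X ∖ U = {0, 3, 4} — both open, so U is clopen.
  U = {0, 3, 4}, X ∖ U = {1, 2} — both open, so U is clopen.
  U = {0, 1, 3, 4}, X ∖ U = {2} — both open, so U is clopen.
  U = {0, 2, 3, 4}, X ∖ U = {1} — both open, so U is clopen.
  U = {0, 1, 2, 3, 4}, X ∖ U = ∅ — both open, so U is clopen.
Nontrivial clopen(s) exist: e.g. {0, 3, 4}. So (X, τ) is disconnected.
Compute connected components by grouping points that agree on all clopens:
  component: {1}
  component: {2}
  component: {0, 3, 4}


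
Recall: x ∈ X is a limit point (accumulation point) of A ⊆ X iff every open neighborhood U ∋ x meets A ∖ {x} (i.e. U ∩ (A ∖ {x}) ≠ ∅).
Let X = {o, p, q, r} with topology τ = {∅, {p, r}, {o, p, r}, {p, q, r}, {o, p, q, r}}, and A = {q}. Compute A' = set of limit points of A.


A' = ∅

For each x ∈ X, list the open sets U ∈ τ with x ∈ U, then check whether U ∩ (A ∖ {x}) ≠ ∅ for every such U.
  x = o: open {o, p, r} ∋ x has {o, p, r} ∩ (A ∖ {o}) = ∅, so x is NOT a limit point.
  x = p: open {p, r} ∋ x has {p, r} ∩ (A ∖ {p}) = ∅, so x is NOT a limit point.
  x = q: open {p, q, r} ∋ x has {p, q, r} ∩ (A ∖ {q}) = ∅, so x is NOT a limit point.
  x = r: open {p, r} ∋ x has {p, r} ∩ (A ∖ {r}) = ∅, so x is NOT a limit point.
Collecting: A' = ∅.
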